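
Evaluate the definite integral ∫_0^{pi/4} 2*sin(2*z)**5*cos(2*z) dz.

Let u = sin(2*z), so du = 2*cos(2*z) dz. When z = 0, u = 0; when z = pi/4, u = 1.
The integral becomes ∫ u**5 du from 0 to 1, with antiderivative u**6/6.
Back in z: F(z) = sin(2*z)**6/6.
Then F(pi/4) - F(0) = (1/6) - (0) = 1/6.

1/6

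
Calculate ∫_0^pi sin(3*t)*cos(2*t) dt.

Use the identity sin(3*t)cos(2*t) = [sin(5*t) + sin(t)]/2.
An antiderivative is F(t) = -cos(t)/2 - cos(5*t)/10.
Then F(pi) - F(0) = (3/5) - (-3/5) = 6/5.

6/5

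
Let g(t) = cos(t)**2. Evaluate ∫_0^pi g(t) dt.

pi/2

Use the identity cos^2(t) = (1 + cos(2*t))/2.
An antiderivative is F(t) = t/2 + sin(2*t)/4.
Then F(pi) - F(0) = (pi/2) - (0) = pi/2.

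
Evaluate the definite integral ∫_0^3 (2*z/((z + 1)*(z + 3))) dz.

Factor the denominator: z**2 + 4*z + 3 = (z + 3)(z + 1).
Partial fractions: 2*z/((z + 1)*(z + 3)) = 3/(z + 3) - 1/(z + 1).
An antiderivative is F(z) = -log(z + 1) + 3*log(z + 3).
Then F(3) - F(0) = (log(54)) - (log(27)) = log(2).

log(2)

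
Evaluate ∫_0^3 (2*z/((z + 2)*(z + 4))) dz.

Factor the denominator: z**2 + 6*z + 8 = (z + 4)(z + 2).
Partial fractions: 2*z/((z + 2)*(z + 4)) = 4/(z + 4) - 2/(z + 2).
An antiderivative is F(z) = -2*log(z + 2) + 4*log(z + 4).
Then F(3) - F(0) = (-2*log(5) + 4*log(7)) - (log(64)) = -6*log(2) - 2*log(5) + 4*log(7).

-6*log(2) - 2*log(5) + 4*log(7)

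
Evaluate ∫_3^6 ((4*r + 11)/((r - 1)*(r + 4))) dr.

-log(7) - 2*log(2) + 4*log(5)

Factor the denominator: r**2 + 3*r - 4 = (r + 4)(r - 1).
Partial fractions: (4*r + 11)/((r - 1)*(r + 4)) = 1/(r + 4) + 3/(r - 1).
An antiderivative is F(r) = 3*log(r - 1) + log(r + 4).
Then F(6) - F(3) = (log(2) + 4*log(5)) - (log(56)) = -log(7) - 2*log(2) + 4*log(5).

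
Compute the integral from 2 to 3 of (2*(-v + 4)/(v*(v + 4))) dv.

Factor the denominator: v**2 + 4*v = (v + 4)v.
Partial fractions: 2*(-v + 4)/(v*(v + 4)) = -4/(v + 4) + 2/v.
An antiderivative is F(v) = 2*log(v) - 4*log(v + 4).
Then F(3) - F(2) = (-4*log(7) + 2*log(3)) - (-4*log(3) - 2*log(2)) = -4*log(7) + 2*log(2) + 6*log(3).

-4*log(7) + 2*log(2) + 6*log(3)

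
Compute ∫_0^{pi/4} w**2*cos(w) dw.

Integrate by parts twice (u = w^2, dv = cos(w) dw).
An antiderivative is F(w) = w**2*sin(w) + 2*w*cos(w) - 2*sin(w).
Then F(pi/4) - F(0) = (sqrt(2)*(-32 + pi**2 + 8*pi)/32) - (0) = sqrt(2)*(-32 + pi**2 + 8*pi)/32.

sqrt(2)*(-32 + pi**2 + 8*pi)/32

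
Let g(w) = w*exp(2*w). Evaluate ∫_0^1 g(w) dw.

Integrate by parts once (u = w, dv = exp(2*w) dw).
An antiderivative is F(w) = (2*w - 1)*exp(2*w)/4.
Then F(1) - F(0) = (exp(2)/4) - (-1/4) = 1/4 + exp(2)/4.

1/4 + exp(2)/4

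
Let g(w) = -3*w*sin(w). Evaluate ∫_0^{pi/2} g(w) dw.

Integrate by parts once (u = w, dv = -3*sin(w) dw).
An antiderivative is F(w) = 3*w*cos(w) - 3*sin(w).
Then F(pi/2) - F(0) = (-3) - (0) = -3.

-3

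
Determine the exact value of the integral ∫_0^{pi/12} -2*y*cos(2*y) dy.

Integrate by parts once (u = y, dv = -2*cos(2*y) dy).
An antiderivative is F(y) = -y*sin(2*y) - cos(2*y)/2.
Then F(pi/12) - F(0) = (-sqrt(3)/4 - pi/24) - (-1/2) = -sqrt(3)/4 - pi/24 + 1/2.

-sqrt(3)/4 - pi/24 + 1/2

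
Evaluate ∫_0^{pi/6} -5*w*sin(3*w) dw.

-5/9

Integrate by parts once (u = w, dv = -5*sin(3*w) dw).
An antiderivative is F(w) = 5*w*cos(3*w)/3 - 5*sin(3*w)/9.
Then F(pi/6) - F(0) = (-5/9) - (0) = -5/9.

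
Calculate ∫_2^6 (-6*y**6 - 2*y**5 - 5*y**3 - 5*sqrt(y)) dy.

By the power rule, an antiderivative is F(y) = -6*y**7/7 - y**6/3 - 5*y**4/4 - 10*y**(3/2)/3.
Then F(6) - F(2) = (-1799820/7 - 20*sqrt(6)) - (-3172/21 - 20*sqrt(2)/3) = -5396288/21 - 20*sqrt(6) + 20*sqrt(2)/3.

-5396288/21 - 20*sqrt(6) + 20*sqrt(2)/3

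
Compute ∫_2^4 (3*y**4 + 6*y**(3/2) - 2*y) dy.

By the power rule, an antiderivative is F(y) = 12*y**(5/2)/5 + 3*y**5/5 - y**2.
Then F(4) - F(2) = (3376/5) - (48*sqrt(2)/5 + 76/5) = 660 - 48*sqrt(2)/5.

660 - 48*sqrt(2)/5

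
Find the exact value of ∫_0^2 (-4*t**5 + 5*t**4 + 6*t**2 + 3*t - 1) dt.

28/3

By the power rule, an antiderivative is F(t) = -2*t**6/3 + t**5 + 2*t**3 + 3*t**2/2 - t.
Then F(2) - F(0) = (28/3) - (0) = 28/3.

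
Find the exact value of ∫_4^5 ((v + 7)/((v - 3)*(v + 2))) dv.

Factor the denominator: v**2 - v - 6 = (v + 2)(v - 3).
Partial fractions: (v + 7)/((v - 3)*(v + 2)) = -1/(v + 2) + 2/(v - 3).
An antiderivative is F(v) = 2*log(v - 3) - log(v + 2).
Then F(5) - F(4) = (log(4/7)) - (-log(6)) = log(24/7).

log(24/7)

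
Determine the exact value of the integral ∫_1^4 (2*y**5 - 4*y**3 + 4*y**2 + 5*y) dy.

By the power rule, an antiderivative is F(y) = y**6/3 - y**4 + 4*y**3/3 + 5*y**2/2.
Then F(4) - F(1) = (3704/3) - (19/6) = 2463/2.

2463/2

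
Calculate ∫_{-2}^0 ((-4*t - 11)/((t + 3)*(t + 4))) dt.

log(3/32)

Factor the denominator: t**2 + 7*t + 12 = (t + 4)(t + 3).
Partial fractions: (-4*t - 11)/((t + 3)*(t + 4)) = -5/(t + 4) + 1/(t + 3).
An antiderivative is F(t) = log(t + 3) - 5*log(t + 4).
Then F(0) - F(-2) = (-10*log(2) + log(3)) - (-log(32)) = log(3/32).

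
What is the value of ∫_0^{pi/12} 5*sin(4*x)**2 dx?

-5*sqrt(3)/32 + 5*pi/24

Use the identity sin^2(4*x) = (1 - cos(8*x))/2.
An antiderivative is F(x) = 5*x/2 - 5*sin(8*x)/16.
Then F(pi/12) - F(0) = (-5*sqrt(3)/32 + 5*pi/24) - (0) = -5*sqrt(3)/32 + 5*pi/24.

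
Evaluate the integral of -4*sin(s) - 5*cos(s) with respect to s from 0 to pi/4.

-4 - sqrt(2)/2

An antiderivative is F(s) = -5*sin(s) + 4*cos(s).
Then F(pi/4) - F(0) = (-sqrt(2)/2) - (4) = -4 - sqrt(2)/2.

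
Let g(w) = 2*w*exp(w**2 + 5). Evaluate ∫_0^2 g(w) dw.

-exp(5) + exp(9)

Let u = w**2 + 5, so du = 2*w dw. When w = 0, u = 5; when w = 2, u = 9.
The integral becomes ∫ exp(u) du from 5 to 9, with antiderivative exp(u).
Back in w: F(w) = exp(w**2 + 5).
Then F(2) - F(0) = (exp(9)) - (exp(5)) = -exp(5) + exp(9).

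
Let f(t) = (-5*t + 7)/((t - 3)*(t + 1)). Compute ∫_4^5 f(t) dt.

Factor the denominator: t**2 - 2*t - 3 = (t + 1)(t - 3).
Partial fractions: (-5*t + 7)/((t - 3)*(t + 1)) = -3/(t + 1) - 2/(t - 3).
An antiderivative is F(t) = -2*log(t - 3) - 3*log(t + 1).
Then F(5) - F(4) = (-5*log(2) - 3*log(3)) - (-3*log(5)) = -5*log(2) - 3*log(3) + 3*log(5).

-5*log(2) - 3*log(3) + 3*log(5)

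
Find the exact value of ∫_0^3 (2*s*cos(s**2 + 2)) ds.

sin(11) - sin(2)

Let u = s**2 + 2, so du = 2*s ds. When s = 0, u = 2; when s = 3, u = 11.
The integral becomes ∫ cos(u) du from 2 to 11, with antiderivative sin(u).
Back in s: F(s) = sin(s**2 + 2).
Then F(3) - F(0) = (sin(11)) - (sin(2)) = sin(11) - sin(2).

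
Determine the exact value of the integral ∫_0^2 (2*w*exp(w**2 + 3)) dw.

-exp(3) + exp(7)

Let u = w**2 + 3, so du = 2*w dw. When w = 0, u = 3; when w = 2, u = 7.
The integral becomes ∫ exp(u) du from 3 to 7, with antiderivative exp(u).
Back in w: F(w) = exp(w**2 + 3).
Then F(2) - F(0) = (exp(7)) - (exp(3)) = -exp(3) + exp(7).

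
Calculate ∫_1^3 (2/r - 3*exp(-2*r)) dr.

An antiderivative is F(r) = 2*log(r) + 3*exp(-2*r)/2.
Then F(3) - F(1) = (3*exp(-6)/2 + 2*log(3)) - (3*exp(-2)/2) = -3*exp(-2)/2 + 3*exp(-6)/2 + 2*log(3).

-3*exp(-2)/2 + 3*exp(-6)/2 + 2*log(3)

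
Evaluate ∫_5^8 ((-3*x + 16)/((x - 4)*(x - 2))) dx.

-log(2)

Factor the denominator: x**2 - 6*x + 8 = (x - 2)(x - 4).
Partial fractions: (-3*x + 16)/((x - 4)*(x - 2)) = -5/(x - 2) + 2/(x - 4).
An antiderivative is F(x) = 2*log(x - 4) - 5*log(x - 2).
Then F(8) - F(5) = (-5*log(3) - log(2)) - (-5*log(3)) = -log(2).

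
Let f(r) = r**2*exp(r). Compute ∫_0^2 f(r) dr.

Integrate by parts twice (u = r^2, dv = exp(r) dr).
An antiderivative is F(r) = (r**2 - 2*r + 2)*exp(r).
Then F(2) - F(0) = (2*exp(2)) - (2) = -2 + 2*exp(2).

-2 + 2*exp(2)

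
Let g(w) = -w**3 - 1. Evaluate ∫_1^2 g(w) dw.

By the power rule, an antiderivative is F(w) = -w**4/4 - w.
Then F(2) - F(1) = (-6) - (-5/4) = -19/4.

-19/4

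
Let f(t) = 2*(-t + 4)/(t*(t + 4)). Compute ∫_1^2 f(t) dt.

-4*log(3) - 2*log(2) + 4*log(5)

Factor the denominator: t**2 + 4*t = (t + 4)t.
Partial fractions: 2*(-t + 4)/(t*(t + 4)) = -4/(t + 4) + 2/t.
An antiderivative is F(t) = 2*log(t) - 4*log(t + 4).
Then F(2) - F(1) = (-4*log(3) - 2*log(2)) - (-4*log(5)) = -4*log(3) - 2*log(2) + 4*log(5).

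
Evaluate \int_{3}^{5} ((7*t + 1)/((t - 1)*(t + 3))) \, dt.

-5*log(3) + 12*log(2)

Factor the denominator: t**2 + 2*t - 3 = (t + 3)(t - 1).
Partial fractions: (7*t + 1)/((t - 1)*(t + 3)) = 5/(t + 3) + 2/(t - 1).
An antiderivative is F(t) = 2*log(t - 1) + 5*log(t + 3).
Then F(5) - F(3) = (19*log(2)) - (7*log(2) + 5*log(3)) = -5*log(3) + 12*log(2).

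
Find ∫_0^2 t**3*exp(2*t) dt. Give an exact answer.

3/8 + 17*exp(4)/8

Integrate by parts 3 times (u = t^3, dv = exp(2*t) dt).
An antiderivative is F(t) = (4*t**3 - 6*t**2 + 6*t - 3)*exp(2*t)/8.
Then F(2) - F(0) = (17*exp(4)/8) - (-3/8) = 3/8 + 17*exp(4)/8.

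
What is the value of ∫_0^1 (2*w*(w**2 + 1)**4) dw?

Let u = w**2 + 1, so du = 2*w dw. When w = 0, u = 1; when w = 1, u = 2.
The integral becomes ∫ u**4 du from 1 to 2, with antiderivative u**5/5.
Back in w: F(w) = (w**2 + 1)**5/5.
Then F(1) - F(0) = (32/5) - (1/5) = 31/5.

31/5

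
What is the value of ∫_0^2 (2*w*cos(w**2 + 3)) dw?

Let u = w**2 + 3, so du = 2*w dw. When w = 0, u = 3; when w = 2, u = 7.
The integral becomes ∫ cos(u) du from 3 to 7, with antiderivative sin(u).
Back in w: F(w) = sin(w**2 + 3).
Then F(2) - F(0) = (sin(7)) - (sin(3)) = -sin(3) + sin(7).

-sin(3) + sin(7)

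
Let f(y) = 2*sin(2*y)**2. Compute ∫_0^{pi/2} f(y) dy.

Use the identity sin^2(2*y) = (1 - cos(4*y))/2.
An antiderivative is F(y) = y - sin(4*y)/4.
Then F(pi/2) - F(0) = (pi/2) - (0) = pi/2.

pi/2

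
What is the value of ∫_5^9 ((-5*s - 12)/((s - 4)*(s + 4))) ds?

Factor the denominator: s**2 - 16 = (s + 4)(s - 4).
Partial fractions: (-5*s - 12)/((s - 4)*(s + 4)) = -1/(s + 4) - 4/(s - 4).
An antiderivative is F(s) = -4*log(s - 4) - log(s + 4).
Then F(9) - F(5) = (-4*log(5) - log(13)) - (-log(9)) = -4*log(5) - log(13) + 2*log(3).

-4*log(5) - log(13) + 2*log(3)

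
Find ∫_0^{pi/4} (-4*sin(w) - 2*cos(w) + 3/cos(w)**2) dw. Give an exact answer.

-1 + sqrt(2)

An antiderivative is F(w) = -2*sin(w) + 4*cos(w) + 3*tan(w).
Then F(pi/4) - F(0) = (sqrt(2) + 3) - (4) = -1 + sqrt(2).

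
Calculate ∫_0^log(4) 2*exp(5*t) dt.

Let u = exp(t), so du = exp(t) dt. When t = 0, u = 1; when t = log(4), u = 4.
The integral becomes 2·∫ u**4 du from 1 to 4, with antiderivative 2*u**5/5.
Back in t: F(t) = 2*exp(5*t)/5.
Then F(log(4)) - F(0) = (2048/5) - (2/5) = 2046/5.

2046/5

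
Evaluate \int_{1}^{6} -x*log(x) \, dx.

-18*log(3) - 18*log(2) + 35/4

Integrate by parts once (u = ln x, dv = -x dx).
An antiderivative is F(x) = -x**2*(2*log(x) - 1)/4.
Then F(6) - F(1) = (-18*log(3) - 18*log(2) + 9) - (1/4) = -18*log(3) - 18*log(2) + 35/4.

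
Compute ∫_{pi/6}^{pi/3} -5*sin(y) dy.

An antiderivative is F(y) = 5*cos(y).
Then F(pi/3) - F(pi/6) = (5/2) - (5*sqrt(3)/2) = 5/2 - 5*sqrt(3)/2.

5/2 - 5*sqrt(3)/2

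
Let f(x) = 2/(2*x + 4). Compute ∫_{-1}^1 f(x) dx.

log(3)

An antiderivative is F(x) = log(2*x + 4).
Then F(1) - F(-1) = (log(6)) - (log(2)) = log(3).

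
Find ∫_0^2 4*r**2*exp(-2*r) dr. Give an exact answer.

Integrate by parts twice (u = r^2, dv = 4*exp(-2*r) dr).
An antiderivative is F(r) = (-2*r**2 - 2*r - 1)*exp(-2*r).
Then F(2) - F(0) = (-13*exp(-4)) - (-1) = 1 - 13*exp(-4).

1 - 13*exp(-4)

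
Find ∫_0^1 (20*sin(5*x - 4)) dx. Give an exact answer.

Let u = 5*x - 4, so du = 5 dx. When x = 0, u = -4; when x = 1, u = 1.
The integral becomes 4·∫ sin(u) du from -4 to 1, with antiderivative -4*cos(u).
Back in x: F(x) = -4*cos(5*x - 4).
Then F(1) - F(0) = (-4*cos(1)) - (-4*cos(4)) = 4*cos(4) - 4*cos(1).

4*cos(4) - 4*cos(1)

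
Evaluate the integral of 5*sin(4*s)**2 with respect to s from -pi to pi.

Use the identity sin^2(4*s) = (1 - cos(8*s))/2.
An antiderivative is F(s) = 5*s/2 - 5*sin(8*s)/16.
Then F(pi) - F(-pi) = (5*pi/2) - (-5*pi/2) = 5*pi.

5*pi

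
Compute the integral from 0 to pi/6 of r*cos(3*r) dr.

Integrate by parts once (u = r, dv = cos(3*r) dr).
An antiderivative is F(r) = r*sin(3*r)/3 + cos(3*r)/9.
Then F(pi/6) - F(0) = (pi/18) - (1/9) = -1/9 + pi/18.

-1/9 + pi/18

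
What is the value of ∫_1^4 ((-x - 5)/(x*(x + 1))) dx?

Factor the denominator: x**2 + x = (x + 1)x.
Partial fractions: (-x - 5)/(x*(x + 1)) = 4/(x + 1) - 5/x.
An antiderivative is F(x) = -5*log(x) + 4*log(x + 1).
Then F(4) - F(1) = (-10*log(2) + 4*log(5)) - (log(16)) = -14*log(2) + 4*log(5).

-14*log(2) + 4*log(5)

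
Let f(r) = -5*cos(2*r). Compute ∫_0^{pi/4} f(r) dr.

-5/2

An antiderivative is F(r) = -5*sin(2*r)/2.
Then F(pi/4) - F(0) = (-5/2) - (0) = -5/2.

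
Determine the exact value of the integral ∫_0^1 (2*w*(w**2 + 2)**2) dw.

Let u = w**2 + 2, so du = 2*w dw. When w = 0, u = 2; when w = 1, u = 3.
The integral becomes ∫ u**2 du from 2 to 3, with antiderivative u**3/3.
Back in w: F(w) = (w**2 + 2)**3/3.
Then F(1) - F(0) = (9) - (8/3) = 19/3.

19/3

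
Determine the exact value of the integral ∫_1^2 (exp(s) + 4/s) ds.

An antiderivative is F(s) = exp(s) + 4*log(s).
Then F(2) - F(1) = (log(16) + exp(2)) - (exp(1)) = -exp(1) + log(16) + exp(2).

-exp(1) + log(16) + exp(2)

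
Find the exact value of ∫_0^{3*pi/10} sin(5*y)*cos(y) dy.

Use the identity sin(5*y)cos(y) = [sin(6*y) + sin(4*y)]/2.
An antiderivative is F(y) = -cos(4*y)/8 - cos(6*y)/12.
Then F(3*pi/10) - F(0) = (1/96 + sqrt(5)/96) - (-5/24) = sqrt(5)/96 + 7/32.

sqrt(5)/96 + 7/32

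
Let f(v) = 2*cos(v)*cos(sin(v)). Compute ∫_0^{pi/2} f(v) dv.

Let u = sin(v), so du = cos(v) dv. When v = 0, u = 0; when v = pi/2, u = 1.
The integral becomes 2·∫ cos(u) du from 0 to 1, with antiderivative 2*sin(u).
Back in v: F(v) = 2*sin(sin(v)).
Then F(pi/2) - F(0) = (2*sin(1)) - (0) = 2*sin(1).

2*sin(1)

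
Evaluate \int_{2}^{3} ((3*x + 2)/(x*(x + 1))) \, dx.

Factor the denominator: x**2 + x = (x + 1)x.
Partial fractions: (3*x + 2)/(x*(x + 1)) = 1/(x + 1) + 2/x.
An antiderivative is F(x) = 2*log(x) + log(x + 1).
Then F(3) - F(2) = (log(36)) - (log(12)) = log(3).

log(3)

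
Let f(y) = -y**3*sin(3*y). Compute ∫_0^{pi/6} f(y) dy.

2/27 - pi**2/108

Integrate by parts 3 times (u = y^3, dv = -sin(3*y) dy).
An antiderivative is F(y) = y**3*cos(3*y)/3 - y**2*sin(3*y)/3 - 2*y*cos(3*y)/9 + 2*sin(3*y)/27.
Then F(pi/6) - F(0) = (2/27 - pi**2/108) - (0) = 2/27 - pi**2/108.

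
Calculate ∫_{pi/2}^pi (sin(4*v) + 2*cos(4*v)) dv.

An antiderivative is F(v) = sin(4*v)/2 - cos(4*v)/4.
Then F(pi) - F(pi/2) = (-1/4) - (-1/4) = 0.

0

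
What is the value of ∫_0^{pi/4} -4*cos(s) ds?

-2*sqrt(2)

An antiderivative is F(s) = -4*sin(s).
Then F(pi/4) - F(0) = (-2*sqrt(2)) - (0) = -2*sqrt(2).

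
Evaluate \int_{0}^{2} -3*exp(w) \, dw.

An antiderivative is F(w) = -3*exp(w).
Then F(2) - F(0) = (-3*exp(2)) - (-3) = 3 - 3*exp(2).

3 - 3*exp(2)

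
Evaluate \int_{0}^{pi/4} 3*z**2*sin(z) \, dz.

-6 - 3*sqrt(2)*pi**2/32 + 3*sqrt(2)*pi/4 + 3*sqrt(2)

Integrate by parts twice (u = z^2, dv = 3*sin(z) dz).
An antiderivative is F(z) = -3*z**2*cos(z) + 6*z*sin(z) + 6*cos(z).
Then F(pi/4) - F(0) = (3*sqrt(2)*(-pi**2 + 8*pi + 32)/32) - (6) = -6 - 3*sqrt(2)*pi**2/32 + 3*sqrt(2)*pi/4 + 3*sqrt(2).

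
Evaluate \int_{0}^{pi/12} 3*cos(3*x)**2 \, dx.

1/4 + pi/8

Use the identity cos^2(3*x) = (1 + cos(6*x))/2.
An antiderivative is F(x) = 3*x/2 + sin(6*x)/4.
Then F(pi/12) - F(0) = (1/4 + pi/8) - (0) = 1/4 + pi/8.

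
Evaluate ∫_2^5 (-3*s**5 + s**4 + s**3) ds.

-140193/20

By the power rule, an antiderivative is F(s) = -s**6/2 + s**5/5 + s**4/4.
Then F(5) - F(2) = (-28125/4) - (-108/5) = -140193/20.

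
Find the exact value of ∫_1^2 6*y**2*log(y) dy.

Integrate by parts once (u = ln y, dv = 6*y**2 dy).
An antiderivative is F(y) = 2*y**3*(3*log(y) - 1)/3.
Then F(2) - F(1) = (-16/3 + 16*log(2)) - (-2/3) = -14/3 + 16*log(2).

-14/3 + 16*log(2)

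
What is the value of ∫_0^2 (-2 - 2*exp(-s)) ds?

An antiderivative is F(s) = -2*s + 2*exp(-s).
Then F(2) - F(0) = (-4 + 2*exp(-2)) - (2) = -6 + 2*exp(-2).

-6 + 2*exp(-2)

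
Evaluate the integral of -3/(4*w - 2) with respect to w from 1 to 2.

An antiderivative is F(w) = -3*log(4*w - 2)/4.
Then F(2) - F(1) = (-3*log(6)/4) - (-3*log(2)/4) = -3*log(3)/4.

-3*log(3)/4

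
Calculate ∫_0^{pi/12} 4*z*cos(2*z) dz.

-1 + pi/12 + sqrt(3)/2

Integrate by parts once (u = z, dv = 4*cos(2*z) dz).
An antiderivative is F(z) = 2*z*sin(2*z) + cos(2*z).
Then F(pi/12) - F(0) = (pi/12 + sqrt(3)/2) - (1) = -1 + pi/12 + sqrt(3)/2.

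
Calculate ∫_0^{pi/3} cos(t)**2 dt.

Use the identity cos^2(t) = (1 + cos(2*t))/2.
An antiderivative is F(t) = t/2 + sin(2*t)/4.
Then F(pi/3) - F(0) = (sqrt(3)/8 + pi/6) - (0) = sqrt(3)/8 + pi/6.

sqrt(3)/8 + pi/6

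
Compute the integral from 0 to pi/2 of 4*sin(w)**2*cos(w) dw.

Let u = sin(w), so du = cos(w) dw. When w = 0, u = 0; when w = pi/2, u = 1.
The integral becomes 4·∫ u**2 du from 0 to 1, with antiderivative 4*u**3/3.
Back in w: F(w) = 4*sin(w)**3/3.
Then F(pi/2) - F(0) = (4/3) - (0) = 4/3.

4/3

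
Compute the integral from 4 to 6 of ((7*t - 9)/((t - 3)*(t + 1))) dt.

Factor the denominator: t**2 - 2*t - 3 = (t + 1)(t - 3).
Partial fractions: (7*t - 9)/((t - 3)*(t + 1)) = 4/(t + 1) + 3/(t - 3).
An antiderivative is F(t) = 3*log(t - 3) + 4*log(t + 1).
Then F(6) - F(4) = (3*log(3) + 4*log(7)) - (4*log(5)) = -4*log(5) + 3*log(3) + 4*log(7).

-4*log(5) + 3*log(3) + 4*log(7)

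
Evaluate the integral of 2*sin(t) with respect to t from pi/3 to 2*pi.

An antiderivative is F(t) = -2*cos(t).
Then F(2*pi) - F(pi/3) = (-2) - (-1) = -1.

-1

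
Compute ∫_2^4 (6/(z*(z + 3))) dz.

log(100/49)

Factor the denominator: z**2 + 3*z = (z + 3)z.
Partial fractions: 6/(z*(z + 3)) = -2/(z + 3) + 2/z.
An antiderivative is F(z) = 2*log(z) - 2*log(z + 3).
Then F(4) - F(2) = (log(16/49)) - (log(4/25)) = log(100/49).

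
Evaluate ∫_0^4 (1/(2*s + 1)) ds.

An antiderivative is F(s) = log(2*s + 1)/2.
Then F(4) - F(0) = (log(3)) - (0) = log(3).

log(3)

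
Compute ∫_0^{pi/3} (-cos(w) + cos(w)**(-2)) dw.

sqrt(3)/2

An antiderivative is F(w) = -sin(w) + tan(w).
Then F(pi/3) - F(0) = (sqrt(3)/2) - (0) = sqrt(3)/2.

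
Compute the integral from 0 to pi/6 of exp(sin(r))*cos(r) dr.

Let u = sin(r), so du = cos(r) dr. When r = 0, u = 0; when r = pi/6, u = 1/2.
The integral becomes ∫ exp(u) du from 0 to 1/2, with antiderivative exp(u).
Back in r: F(r) = exp(sin(r)).
Then F(pi/6) - F(0) = (exp(1/2)) - (1) = -1 + exp(1/2).

-1 + exp(1/2)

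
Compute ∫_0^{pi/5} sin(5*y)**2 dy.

Use the identity sin^2(5*y) = (1 - cos(10*y))/2.
An antiderivative is F(y) = y/2 - sin(10*y)/20.
Then F(pi/5) - F(0) = (pi/10) - (0) = pi/10.

pi/10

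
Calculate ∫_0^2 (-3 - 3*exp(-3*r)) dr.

An antiderivative is F(r) = -3*r + exp(-3*r).
Then F(2) - F(0) = (-6 + exp(-6)) - (1) = -7 + exp(-6).

-7 + exp(-6)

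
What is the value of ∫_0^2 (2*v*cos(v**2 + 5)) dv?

sin(9) - sin(5)

Let u = v**2 + 5, so du = 2*v dv. When v = 0, u = 5; when v = 2, u = 9.
The integral becomes ∫ cos(u) du from 5 to 9, with antiderivative sin(u).
Back in v: F(v) = sin(v**2 + 5).
Then F(2) - F(0) = (sin(9)) - (sin(5)) = sin(9) - sin(5).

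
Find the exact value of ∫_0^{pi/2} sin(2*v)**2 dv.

Use the identity sin^2(2*v) = (1 - cos(4*v))/2.
An antiderivative is F(v) = v/2 - sin(4*v)/8.
Then F(pi/2) - F(0) = (pi/4) - (0) = pi/4.

pi/4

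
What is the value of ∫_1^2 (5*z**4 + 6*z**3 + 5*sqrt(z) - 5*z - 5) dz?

By the power rule, an antiderivative is F(z) = z**5 + 3*z**4/2 + 10*z**(3/2)/3 - 5*z**2/2 - 5*z.
Then F(2) - F(1) = (20*sqrt(2)/3 + 36) - (-5/3) = 20*sqrt(2)/3 + 113/3.

20*sqrt(2)/3 + 113/3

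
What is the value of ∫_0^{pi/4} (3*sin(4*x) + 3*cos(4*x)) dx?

3/2

An antiderivative is F(x) = 3*sin(4*x)/4 - 3*cos(4*x)/4.
Then F(pi/4) - F(0) = (3/4) - (-3/4) = 3/2.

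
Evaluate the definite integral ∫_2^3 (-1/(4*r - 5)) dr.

-log(7)/4 + log(3)/4

An antiderivative is F(r) = -log(4*r - 5)/4.
Then F(3) - F(2) = (-log(7)/4) - (-log(3)/4) = -log(7)/4 + log(3)/4.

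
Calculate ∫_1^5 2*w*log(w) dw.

-12 + 25*log(5)

Integrate by parts once (u = ln w, dv = 2*w dw).
An antiderivative is F(w) = w**2*(2*log(w) - 1)/2.
Then F(5) - F(1) = (-25/2 + 25*log(5)) - (-1/2) = -12 + 25*log(5).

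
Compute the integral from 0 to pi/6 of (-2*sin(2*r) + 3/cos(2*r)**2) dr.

An antiderivative is F(r) = cos(2*r) + 3*tan(2*r)/2.
Then F(pi/6) - F(0) = (1/2 + 3*sqrt(3)/2) - (1) = -1/2 + 3*sqrt(3)/2.

-1/2 + 3*sqrt(3)/2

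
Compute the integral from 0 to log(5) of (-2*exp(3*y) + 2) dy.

-248/3 + log(25)

An antiderivative is F(y) = -2*exp(3*y)/3 + 2*y.
Then F(log(5)) - F(0) = (-250/3 + log(25)) - (-2/3) = -248/3 + log(25).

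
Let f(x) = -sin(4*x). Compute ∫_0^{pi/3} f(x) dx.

-3/8

An antiderivative is F(x) = cos(4*x)/4.
Then F(pi/3) - F(0) = (-1/8) - (1/4) = -3/8.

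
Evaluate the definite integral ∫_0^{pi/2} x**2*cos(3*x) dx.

2/27 - pi**2/12

Integrate by parts twice (u = x^2, dv = cos(3*x) dx).
An antiderivative is F(x) = x**2*sin(3*x)/3 + 2*x*cos(3*x)/9 - 2*sin(3*x)/27.
Then F(pi/2) - F(0) = (2/27 - pi**2/12) - (0) = 2/27 - pi**2/12.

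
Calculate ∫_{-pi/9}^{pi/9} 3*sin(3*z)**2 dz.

Use the identity sin^2(3*z) = (1 - cos(6*z))/2.
An antiderivative is F(z) = 3*z/2 - sin(6*z)/4.
Then F(pi/9) - F(-pi/9) = (-sqrt(3)/8 + pi/6) - (-pi/6 + sqrt(3)/8) = -sqrt(3)/4 + pi/3.

-sqrt(3)/4 + pi/3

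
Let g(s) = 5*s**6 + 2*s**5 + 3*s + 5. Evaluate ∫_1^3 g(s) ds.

By the power rule, an antiderivative is F(s) = 5*s**7/7 + s**6/3 + 3*s**2/2 + 5*s.
Then F(3) - F(1) = (25671/14) - (317/42) = 38348/21.

38348/21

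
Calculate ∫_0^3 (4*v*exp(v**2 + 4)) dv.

Let u = v**2 + 4, so du = 2*v dv. When v = 0, u = 4; when v = 3, u = 13.
The integral becomes 2·∫ exp(u) du from 4 to 13, with antiderivative 2*exp(u).
Back in v: F(v) = 2*exp(v**2 + 4).
Then F(3) - F(0) = (2*exp(13)) - (2*exp(4)) = -2*(1 - exp(9))*exp(4).

-2*(1 - exp(9))*exp(4)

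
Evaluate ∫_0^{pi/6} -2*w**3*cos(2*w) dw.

Integrate by parts 3 times (u = w^3, dv = -2*cos(2*w) dw).
An antiderivative is F(w) = -w**3*sin(2*w) - 3*w**2*cos(2*w)/2 + 3*w*sin(2*w)/2 + 3*cos(2*w)/4.
Then F(pi/6) - F(0) = (-pi**2/48 - sqrt(3)*pi**3/432 + 3/8 + sqrt(3)*pi/8) - (3/4) = -3/8 - pi**2/48 - sqrt(3)*pi**3/432 + sqrt(3)*pi/8.

-3/8 - pi**2/48 - sqrt(3)*pi**3/432 + sqrt(3)*pi/8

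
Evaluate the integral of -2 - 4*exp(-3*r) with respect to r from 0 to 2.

An antiderivative is F(r) = -2*r + 4*exp(-3*r)/3.
Then F(2) - F(0) = (-4 + 4*exp(-6)/3) - (4/3) = -16/3 + 4*exp(-6)/3.

-16/3 + 4*exp(-6)/3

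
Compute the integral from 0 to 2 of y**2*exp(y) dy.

-2 + 2*exp(2)

Integrate by parts twice (u = y^2, dv = exp(y) dy).
An antiderivative is F(y) = (y**2 - 2*y + 2)*exp(y).
Then F(2) - F(0) = (2*exp(2)) - (2) = -2 + 2*exp(2).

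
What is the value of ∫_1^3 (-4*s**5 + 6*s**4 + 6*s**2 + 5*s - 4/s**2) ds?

-628/5

By the power rule, an antiderivative is F(s) = -2*s**6/3 + 6*s**5/5 + 2*s**3 + 5*s**2/2 + 4/s.
Then F(3) - F(1) = (-3497/30) - (271/30) = -628/5.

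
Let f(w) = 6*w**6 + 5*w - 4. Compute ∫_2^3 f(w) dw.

24827/14

By the power rule, an antiderivative is F(w) = 6*w**7/7 + 5*w**2/2 - 4*w.
Then F(3) - F(2) = (26391/14) - (782/7) = 24827/14.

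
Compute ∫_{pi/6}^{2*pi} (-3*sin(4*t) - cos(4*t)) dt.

sqrt(3)/8 + 9/8

An antiderivative is F(t) = -sin(4*t)/4 + 3*cos(4*t)/4.
Then F(2*pi) - F(pi/6) = (3/4) - (-3/8 - sqrt(3)/8) = sqrt(3)/8 + 9/8.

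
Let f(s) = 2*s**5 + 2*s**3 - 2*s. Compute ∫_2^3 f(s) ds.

1495/6

By the power rule, an antiderivative is F(s) = s**6/3 + s**4/2 - s**2.
Then F(3) - F(2) = (549/2) - (76/3) = 1495/6.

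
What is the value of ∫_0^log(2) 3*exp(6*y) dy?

Let u = exp(y), so du = exp(y) dy. When y = 0, u = 1; when y = log(2), u = 2.
The integral becomes 3·∫ u**5 du from 1 to 2, with antiderivative u**6/2.
Back in y: F(y) = exp(6*y)/2.
Then F(log(2)) - F(0) = (32) - (1/2) = 63/2.

63/2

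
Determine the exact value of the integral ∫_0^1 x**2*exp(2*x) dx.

-1/4 + exp(2)/4

Integrate by parts twice (u = x^2, dv = exp(2*x) dx).
An antiderivative is F(x) = (2*x**2 - 2*x + 1)*exp(2*x)/4.
Then F(1) - F(0) = (exp(2)/4) - (1/4) = -1/4 + exp(2)/4.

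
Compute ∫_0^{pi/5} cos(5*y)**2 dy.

pi/10

Use the identity cos^2(5*y) = (1 + cos(10*y))/2.
An antiderivative is F(y) = y/2 + sin(10*y)/20.
Then F(pi/5) - F(0) = (pi/10) - (0) = pi/10.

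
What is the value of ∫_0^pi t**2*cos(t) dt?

Integrate by parts twice (u = t^2, dv = cos(t) dt).
An antiderivative is F(t) = t**2*sin(t) + 2*t*cos(t) - 2*sin(t).
Then F(pi) - F(0) = (-2*pi) - (0) = -2*pi.

-2*pi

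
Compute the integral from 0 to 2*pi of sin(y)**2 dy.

pi

Use the identity sin^2(y) = (1 - cos(2*y))/2.
An antiderivative is F(y) = y/2 - sin(2*y)/4.
Then F(2*pi) - F(0) = (pi) - (0) = pi.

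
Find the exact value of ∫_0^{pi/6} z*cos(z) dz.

Integrate by parts once (u = z, dv = cos(z) dz).
An antiderivative is F(z) = z*sin(z) + cos(z).
Then F(pi/6) - F(0) = (pi/12 + sqrt(3)/2) - (1) = -1 + pi/12 + sqrt(3)/2.

-1 + pi/12 + sqrt(3)/2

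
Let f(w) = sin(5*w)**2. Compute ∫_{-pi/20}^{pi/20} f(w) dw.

Use the identity sin^2(5*w) = (1 - cos(10*w))/2.
An antiderivative is F(w) = w/2 - sin(10*w)/20.
Then F(pi/20) - F(-pi/20) = (-1/20 + pi/40) - (1/20 - pi/40) = -1/10 + pi/20.

-1/10 + pi/20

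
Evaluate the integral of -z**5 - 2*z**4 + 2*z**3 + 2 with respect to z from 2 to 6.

-153224/15

By the power rule, an antiderivative is F(z) = -z**6/6 - 2*z**5/5 + z**4/2 + 2*z.
Then F(6) - F(2) = (-51132/5) - (-172/15) = -153224/15.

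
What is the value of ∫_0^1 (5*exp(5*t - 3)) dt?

-(1 - exp(5))*exp(-3)

Let u = 5*t - 3, so du = 5 dt. When t = 0, u = -3; when t = 1, u = 2.
The integral becomes ∫ exp(u) du from -3 to 2, with antiderivative exp(u).
Back in t: F(t) = exp(5*t - 3).
Then F(1) - F(0) = (exp(2)) - (exp(-3)) = -(1 - exp(5))*exp(-3).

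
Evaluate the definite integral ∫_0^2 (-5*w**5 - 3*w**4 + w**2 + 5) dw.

-898/15

By the power rule, an antiderivative is F(w) = -5*w**6/6 - 3*w**5/5 + w**3/3 + 5*w.
Then F(2) - F(0) = (-898/15) - (0) = -898/15.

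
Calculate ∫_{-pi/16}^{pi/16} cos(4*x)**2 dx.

1/8 + pi/16

Use the identity cos^2(4*x) = (1 + cos(8*x))/2.
An antiderivative is F(x) = x/2 + sin(8*x)/16.
Then F(pi/16) - F(-pi/16) = (1/16 + pi/32) - (-pi/32 - 1/16) = 1/8 + pi/16.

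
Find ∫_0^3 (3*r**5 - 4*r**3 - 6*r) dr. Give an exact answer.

513/2

By the power rule, an antiderivative is F(r) = r**6/2 - r**4 - 3*r**2.
Then F(3) - F(0) = (513/2) - (0) = 513/2.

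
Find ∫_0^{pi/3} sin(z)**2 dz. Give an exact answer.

-sqrt(3)/8 + pi/6

Use the identity sin^2(z) = (1 - cos(2*z))/2.
An antiderivative is F(z) = z/2 - sin(2*z)/4.
Then F(pi/3) - F(0) = (-sqrt(3)/8 + pi/6) - (0) = -sqrt(3)/8 + pi/6.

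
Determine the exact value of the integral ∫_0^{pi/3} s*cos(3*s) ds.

-2/9

Integrate by parts once (u = s, dv = cos(3*s) ds).
An antiderivative is F(s) = s*sin(3*s)/3 + cos(3*s)/9.
Then F(pi/3) - F(0) = (-1/9) - (1/9) = -2/9.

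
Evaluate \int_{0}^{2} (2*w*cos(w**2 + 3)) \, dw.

-sin(3) + sin(7)

Let u = w**2 + 3, so du = 2*w dw. When w = 0, u = 3; when w = 2, u = 7.
The integral becomes ∫ cos(u) du from 3 to 7, with antiderivative sin(u).
Back in w: F(w) = sin(w**2 + 3).
Then F(2) - F(0) = (sin(7)) - (sin(3)) = -sin(3) + sin(7).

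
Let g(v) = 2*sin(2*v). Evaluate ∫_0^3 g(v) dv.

1 - cos(6)

Let u = 2*v, so du = 2 dv. When v = 0, u = 0; when v = 3, u = 6.
The integral becomes ∫ sin(u) du from 0 to 6, with antiderivative -cos(u).
Back in v: F(v) = -cos(2*v).
Then F(3) - F(0) = (-cos(6)) - (-1) = 1 - cos(6).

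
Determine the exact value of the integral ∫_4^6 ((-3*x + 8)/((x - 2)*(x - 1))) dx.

Factor the denominator: x**2 - 3*x + 2 = (x - 1)(x - 2).
Partial fractions: (-3*x + 8)/((x - 2)*(x - 1)) = -5/(x - 1) + 2/(x - 2).
An antiderivative is F(x) = 2*log(x - 2) - 5*log(x - 1).
Then F(6) - F(4) = (-5*log(5) + 4*log(2)) - (-5*log(3) + 2*log(2)) = -5*log(5) + 2*log(2) + 5*log(3).

-5*log(5) + 2*log(2) + 5*log(3)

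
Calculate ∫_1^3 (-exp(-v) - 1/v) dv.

An antiderivative is F(v) = -log(v) + exp(-v).
Then F(3) - F(1) = (-log(3) + exp(-3)) - (exp(-1)) = -log(3) - exp(-1) + exp(-3).

-log(3) - exp(-1) + exp(-3)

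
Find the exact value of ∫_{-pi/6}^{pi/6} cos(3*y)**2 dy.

pi/6

Use the identity cos^2(3*y) = (1 + cos(6*y))/2.
An antiderivative is F(y) = y/2 + sin(6*y)/12.
Then F(pi/6) - F(-pi/6) = (pi/12) - (-pi/12) = pi/6.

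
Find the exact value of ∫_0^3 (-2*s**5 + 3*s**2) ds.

-216

By the power rule, an antiderivative is F(s) = -s**6/3 + s**3.
Then F(3) - F(0) = (-216) - (0) = -216.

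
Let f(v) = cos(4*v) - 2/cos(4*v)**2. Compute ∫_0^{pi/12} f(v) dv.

-3*sqrt(3)/8

An antiderivative is F(v) = sin(4*v)/4 - tan(4*v)/2.
Then F(pi/12) - F(0) = (-3*sqrt(3)/8) - (0) = -3*sqrt(3)/8.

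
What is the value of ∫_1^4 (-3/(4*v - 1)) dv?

An antiderivative is F(v) = -3*log(4*v - 1)/4.
Then F(4) - F(1) = (-3*log(15)/4) - (-3*log(3)/4) = -3*log(5)/4.

-3*log(5)/4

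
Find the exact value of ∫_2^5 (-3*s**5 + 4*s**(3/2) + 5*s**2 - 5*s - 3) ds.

-7647 - 32*sqrt(2)/5 + 40*sqrt(5)

By the power rule, an antiderivative is F(s) = -s**6/2 + 8*s**(5/2)/5 + 5*s**3/3 - 5*s**2/2 - 3*s.
Then F(5) - F(2) = (-23045/3 + 40*sqrt(5)) - (-104/3 + 32*sqrt(2)/5) = -7647 - 32*sqrt(2)/5 + 40*sqrt(5).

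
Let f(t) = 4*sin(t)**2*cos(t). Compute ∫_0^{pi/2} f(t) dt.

4/3

Let u = sin(t), so du = cos(t) dt. When t = 0, u = 0; when t = pi/2, u = 1.
The integral becomes 4·∫ u**2 du from 0 to 1, with antiderivative 4*u**3/3.
Back in t: F(t) = 4*sin(t)**3/3.
Then F(pi/2) - F(0) = (4/3) - (0) = 4/3.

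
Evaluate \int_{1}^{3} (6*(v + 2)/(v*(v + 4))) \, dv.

-3*log(5) + 3*log(3) + 3*log(7)

Factor the denominator: v**2 + 4*v = (v + 4)v.
Partial fractions: 6*(v + 2)/(v*(v + 4)) = 3/(v + 4) + 3/v.
An antiderivative is F(v) = 3*log(v) + 3*log(v + 4).
Then F(3) - F(1) = (3*log(3) + 3*log(7)) - (3*log(5)) = -3*log(5) + 3*log(3) + 3*log(7).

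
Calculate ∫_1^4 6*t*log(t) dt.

Integrate by parts once (u = ln t, dv = 6*t dt).
An antiderivative is F(t) = 3*t**2*(2*log(t) - 1)/2.
Then F(4) - F(1) = (-24 + 96*log(2)) - (-3/2) = -45/2 + 96*log(2).

-45/2 + 96*log(2)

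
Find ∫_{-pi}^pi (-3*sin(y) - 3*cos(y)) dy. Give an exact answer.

0

An antiderivative is F(y) = -3*sin(y) + 3*cos(y).
Then F(pi) - F(-pi) = (-3) - (-3) = 0.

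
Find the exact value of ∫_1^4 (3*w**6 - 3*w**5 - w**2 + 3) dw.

By the power rule, an antiderivative is F(w) = 3*w**7/7 - w**6/2 - w**3/3 + 3*w.
Then F(4) - F(1) = (104252/21) - (109/42) = 69465/14.

69465/14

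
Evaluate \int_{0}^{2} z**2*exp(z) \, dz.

-2 + 2*exp(2)

Integrate by parts twice (u = z^2, dv = exp(z) dz).
An antiderivative is F(z) = (z**2 - 2*z + 2)*exp(z).
Then F(2) - F(0) = (2*exp(2)) - (2) = -2 + 2*exp(2).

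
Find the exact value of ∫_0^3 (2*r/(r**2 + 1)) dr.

Let u = r**2 + 1, so du = 2*r dr. When r = 0, u = 1; when r = 3, u = 10.
The integral becomes ∫ 1/u du from 1 to 10, with antiderivative log(u).
Back in r: F(r) = log(r**2 + 1).
Then F(3) - F(0) = (log(10)) - (0) = log(10).

log(10)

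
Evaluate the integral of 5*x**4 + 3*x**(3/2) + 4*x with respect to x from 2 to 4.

By the power rule, an antiderivative is F(x) = 6*x**(5/2)/5 + x**5 + 2*x**2.
Then F(4) - F(2) = (5472/5) - (24*sqrt(2)/5 + 40) = 5272/5 - 24*sqrt(2)/5.

5272/5 - 24*sqrt(2)/5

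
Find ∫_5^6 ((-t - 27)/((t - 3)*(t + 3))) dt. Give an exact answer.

Factor the denominator: t**2 - 9 = (t + 3)(t - 3).
Partial fractions: (-t - 27)/((t - 3)*(t + 3)) = 4/(t + 3) - 5/(t - 3).
An antiderivative is F(t) = -5*log(t - 3) + 4*log(t + 3).
Then F(6) - F(5) = (log(27)) - (7*log(2)) = -7*log(2) + 3*log(3).

-7*log(2) + 3*log(3)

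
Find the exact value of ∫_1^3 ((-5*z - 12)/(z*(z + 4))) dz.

Factor the denominator: z**2 + 4*z = (z + 4)z.
Partial fractions: (-5*z - 12)/(z*(z + 4)) = -2/(z + 4) - 3/z.
An antiderivative is F(z) = -3*log(z) - 2*log(z + 4).
Then F(3) - F(1) = (-2*log(7) - 3*log(3)) - (-log(25)) = -2*log(7) - 3*log(3) + 2*log(5).

-2*log(7) - 3*log(3) + 2*log(5)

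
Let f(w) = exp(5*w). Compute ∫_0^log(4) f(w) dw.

1023/5

Let u = exp(w), so du = exp(w) dw. When w = 0, u = 1; when w = log(4), u = 4.
The integral becomes ∫ u**4 du from 1 to 4, with antiderivative u**5/5.
Back in w: F(w) = exp(5*w)/5.
Then F(log(4)) - F(0) = (1024/5) - (1/5) = 1023/5.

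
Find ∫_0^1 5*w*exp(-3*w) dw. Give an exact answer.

Integrate by parts once (u = w, dv = 5*exp(-3*w) dw).
An antiderivative is F(w) = (-15*w - 5)*exp(-3*w)/9.
Then F(1) - F(0) = (-20*exp(-3)/9) - (-5/9) = 5/9 - 20*exp(-3)/9.

5/9 - 20*exp(-3)/9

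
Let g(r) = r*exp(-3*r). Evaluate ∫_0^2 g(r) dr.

Integrate by parts once (u = r, dv = exp(-3*r) dr).
An antiderivative is F(r) = (-3*r - 1)*exp(-3*r)/9.
Then F(2) - F(0) = (-7*exp(-6)/9) - (-1/9) = (-7 + exp(6))*exp(-6)/9.

(-7 + exp(6))*exp(-6)/9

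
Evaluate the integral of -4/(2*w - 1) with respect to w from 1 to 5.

An antiderivative is F(w) = -2*log(2*w - 1).
Then F(5) - F(1) = (-log(81)) - (0) = -log(81).

-log(81)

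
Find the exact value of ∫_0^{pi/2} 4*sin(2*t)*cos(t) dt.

Use the identity sin(2*t)cos(t) = [sin(3*t) + sin(t)]/2.
An antiderivative is F(t) = -2*cos(t) - 2*cos(3*t)/3.
Then F(pi/2) - F(0) = (0) - (-8/3) = 8/3.

8/3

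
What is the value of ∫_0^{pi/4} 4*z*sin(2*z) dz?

1

Integrate by parts once (u = z, dv = 4*sin(2*z) dz).
An antiderivative is F(z) = -2*z*cos(2*z) + sin(2*z).
Then F(pi/4) - F(0) = (1) - (0) = 1.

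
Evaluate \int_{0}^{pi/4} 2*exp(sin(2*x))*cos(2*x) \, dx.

Let u = sin(2*x), so du = 2*cos(2*x) dx. When x = 0, u = 0; when x = pi/4, u = 1.
The integral becomes ∫ exp(u) du from 0 to 1, with antiderivative exp(u).
Back in x: F(x) = exp(sin(2*x)).
Then F(pi/4) - F(0) = (E) - (1) = -1 + E.

-1 + E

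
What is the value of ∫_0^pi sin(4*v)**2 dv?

Use the identity sin^2(4*v) = (1 - cos(8*v))/2.
An antiderivative is F(v) = v/2 - sin(8*v)/16.
Then F(pi) - F(0) = (pi/2) - (0) = pi/2.

pi/2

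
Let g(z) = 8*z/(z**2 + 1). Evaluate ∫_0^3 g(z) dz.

4*log(2) + 4*log(5)

Let u = z**2 + 1, so du = 2*z dz. When z = 0, u = 1; when z = 3, u = 10.
The integral becomes 4·∫ 1/u du from 1 to 10, with antiderivative 4*log(u).
Back in z: F(z) = 4*log(z**2 + 1).
Then F(3) - F(0) = (4*log(2) + 4*log(5)) - (0) = 4*log(2) + 4*log(5).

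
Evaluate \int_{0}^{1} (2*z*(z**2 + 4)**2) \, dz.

Let u = z**2 + 4, so du = 2*z dz. When z = 0, u = 4; when z = 1, u = 5.
The integral becomes ∫ u**2 du from 4 to 5, with antiderivative u**3/3.
Back in z: F(z) = (z**2 + 4)**3/3.
Then F(1) - F(0) = (125/3) - (64/3) = 61/3.

61/3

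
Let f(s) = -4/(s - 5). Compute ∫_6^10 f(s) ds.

An antiderivative is F(s) = -4*log(s - 5).
Then F(10) - F(6) = (-4*log(5)) - (0) = -4*log(5).

-4*log(5)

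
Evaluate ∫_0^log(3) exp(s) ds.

2

An antiderivative is F(s) = exp(s).
Then F(log(3)) - F(0) = (3) - (1) = 2.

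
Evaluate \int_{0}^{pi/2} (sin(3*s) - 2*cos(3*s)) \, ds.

1

An antiderivative is F(s) = -2*sin(3*s)/3 - cos(3*s)/3.
Then F(pi/2) - F(0) = (2/3) - (-1/3) = 1.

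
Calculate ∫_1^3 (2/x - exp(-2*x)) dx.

(-exp(4) + 1 + 4*exp(6)*log(3))*exp(-6)/2

An antiderivative is F(x) = 2*log(x) + exp(-2*x)/2.
Then F(3) - F(1) = (exp(-6)/2 + 2*log(3)) - (exp(-2)/2) = (-exp(4) + 1 + 4*exp(6)*log(3))*exp(-6)/2.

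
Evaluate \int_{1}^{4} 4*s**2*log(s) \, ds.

-28 + 512*log(2)/3

Integrate by parts once (u = ln s, dv = 4*s**2 ds).
An antiderivative is F(s) = 4*s**3*(3*log(s) - 1)/9.
Then F(4) - F(1) = (-256/9 + 512*log(2)/3) - (-4/9) = -28 + 512*log(2)/3.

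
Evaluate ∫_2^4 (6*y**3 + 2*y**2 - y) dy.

By the power rule, an antiderivative is F(y) = 3*y**4/2 + 2*y**3/3 - y**2/2.
Then F(4) - F(2) = (1256/3) - (82/3) = 1174/3.

1174/3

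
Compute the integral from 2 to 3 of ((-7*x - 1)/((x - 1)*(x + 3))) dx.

-5*log(3) - 7*log(2) + 5*log(5)

Factor the denominator: x**2 + 2*x - 3 = (x + 3)(x - 1).
Partial fractions: (-7*x - 1)/((x - 1)*(x + 3)) = -5/(x + 3) - 2/(x - 1).
An antiderivative is F(x) = -2*log(x - 1) - 5*log(x + 3).
Then F(3) - F(2) = (-5*log(3) - 7*log(2)) - (-5*log(5)) = -5*log(3) - 7*log(2) + 5*log(5).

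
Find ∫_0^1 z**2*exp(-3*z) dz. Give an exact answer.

Integrate by parts twice (u = z^2, dv = exp(-3*z) dz).
An antiderivative is F(z) = (-9*z**2 - 6*z - 2)*exp(-3*z)/27.
Then F(1) - F(0) = (-17*exp(-3)/27) - (-2/27) = 2/27 - 17*exp(-3)/27.

2/27 - 17*exp(-3)/27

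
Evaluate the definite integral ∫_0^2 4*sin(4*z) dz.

Let u = 4*z, so du = 4 dz. When z = 0, u = 0; when z = 2, u = 8.
The integral becomes ∫ sin(u) du from 0 to 8, with antiderivative -cos(u).
Back in z: F(z) = -cos(4*z).
Then F(2) - F(0) = (-cos(8)) - (-1) = 1 - cos(8).

1 - cos(8)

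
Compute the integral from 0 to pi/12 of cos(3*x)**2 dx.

Use the identity cos^2(3*x) = (1 + cos(6*x))/2.
An antiderivative is F(x) = x/2 + sin(6*x)/12.
Then F(pi/12) - F(0) = (1/12 + pi/24) - (0) = 1/12 + pi/24.

1/12 + pi/24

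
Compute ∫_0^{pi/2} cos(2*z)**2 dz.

pi/4

Use the identity cos^2(2*z) = (1 + cos(4*z))/2.
An antiderivative is F(z) = z/2 + sin(4*z)/8.
Then F(pi/2) - F(0) = (pi/4) - (0) = pi/4.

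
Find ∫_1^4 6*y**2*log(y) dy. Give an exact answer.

Integrate by parts once (u = ln y, dv = 6*y**2 dy).
An antiderivative is F(y) = 2*y**3*(3*log(y) - 1)/3.
Then F(4) - F(1) = (-128/3 + 256*log(2)) - (-2/3) = -42 + 256*log(2).

-42 + 256*log(2)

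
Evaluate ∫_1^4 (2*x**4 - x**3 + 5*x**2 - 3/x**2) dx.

2241/5

By the power rule, an antiderivative is F(x) = 2*x**5/5 - x**4/4 + 5*x**3/3 + 3/x.
Then F(4) - F(1) = (27181/60) - (289/60) = 2241/5.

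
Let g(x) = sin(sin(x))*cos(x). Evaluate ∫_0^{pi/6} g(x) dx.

1 - cos(1/2)

Let u = sin(x), so du = cos(x) dx. When x = 0, u = 0; when x = pi/6, u = 1/2.
The integral becomes ∫ sin(u) du from 0 to 1/2, with antiderivative -cos(u).
Back in x: F(x) = -cos(sin(x)).
Then F(pi/6) - F(0) = (-cos(1/2)) - (-1) = 1 - cos(1/2).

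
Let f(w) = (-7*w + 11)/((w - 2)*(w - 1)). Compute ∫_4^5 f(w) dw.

log(3/32)

Factor the denominator: w**2 - 3*w + 2 = (w - 1)(w - 2).
Partial fractions: (-7*w + 11)/((w - 2)*(w - 1)) = -4/(w - 1) - 3/(w - 2).
An antiderivative is F(w) = -3*log(w - 2) - 4*log(w - 1).
Then F(5) - F(4) = (-8*log(2) - 3*log(3)) - (-4*log(3) - 3*log(2)) = log(3/32).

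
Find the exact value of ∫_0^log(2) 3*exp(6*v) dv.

63/2

Let u = exp(v), so du = exp(v) dv. When v = 0, u = 1; when v = log(2), u = 2.
The integral becomes 3·∫ u**5 du from 1 to 2, with antiderivative u**6/2.
Back in v: F(v) = exp(6*v)/2.
Then F(log(2)) - F(0) = (32) - (1/2) = 63/2.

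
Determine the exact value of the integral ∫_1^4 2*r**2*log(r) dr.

-14 + 256*log(2)/3

Integrate by parts once (u = ln r, dv = 2*r**2 dr).
An antiderivative is F(r) = 2*r**3*(3*log(r) - 1)/9.
Then F(4) - F(1) = (-128/9 + 256*log(2)/3) - (-2/9) = -14 + 256*log(2)/3.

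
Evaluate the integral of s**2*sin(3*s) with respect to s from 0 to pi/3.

-4/27 + pi**2/27

Integrate by parts twice (u = s^2, dv = sin(3*s) ds).
An antiderivative is F(s) = -s**2*cos(3*s)/3 + 2*s*sin(3*s)/9 + 2*cos(3*s)/27.
Then F(pi/3) - F(0) = (-2/27 + pi**2/27) - (2/27) = -4/27 + pi**2/27.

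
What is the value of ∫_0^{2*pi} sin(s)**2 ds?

Use the identity sin^2(s) = (1 - cos(2*s))/2.
An antiderivative is F(s) = s/2 - sin(2*s)/4.
Then F(2*pi) - F(0) = (pi) - (0) = pi.

pi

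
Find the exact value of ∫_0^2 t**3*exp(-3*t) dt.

Integrate by parts 3 times (u = t^3, dv = exp(-3*t) dt).
An antiderivative is F(t) = (-9*t**3 - 9*t**2 - 6*t - 2)*exp(-3*t)/27.
Then F(2) - F(0) = (-122*exp(-6)/27) - (-2/27) = 2/27 - 122*exp(-6)/27.

2/27 - 122*exp(-6)/27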